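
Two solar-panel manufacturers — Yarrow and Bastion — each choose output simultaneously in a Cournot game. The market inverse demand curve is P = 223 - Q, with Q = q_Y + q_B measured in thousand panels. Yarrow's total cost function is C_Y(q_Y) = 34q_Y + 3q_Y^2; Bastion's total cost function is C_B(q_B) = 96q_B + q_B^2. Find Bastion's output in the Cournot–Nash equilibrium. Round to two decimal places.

26.68

Yarrow's profit: π_Y = (223 - Q)q_Y - (34q_Y + 3q_Y²). Setting ∂π_Y/∂q_Y = 0: 189 - 8q_Y - (q_B) = 0.
Bastion's profit: π_B = (223 - Q)q_B - (96q_B + q_B²). Setting ∂π_B/∂q_B = 0: 127 - 4q_B - (q_Y) = 0.
Rearranging gives the reaction functions q_Y = (189 - q_B)/8 and q_B = (127 - q_Y)/4.
Solving the pair: q_Y = 629/31, q_B = 827/31.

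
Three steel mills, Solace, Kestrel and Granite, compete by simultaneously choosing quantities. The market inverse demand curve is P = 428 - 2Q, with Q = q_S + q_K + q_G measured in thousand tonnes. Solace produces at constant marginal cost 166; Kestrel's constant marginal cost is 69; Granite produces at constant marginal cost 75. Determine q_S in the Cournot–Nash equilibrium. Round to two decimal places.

9.25

Solace's profit: π_S = (428 - 2Q)q_S - (166q_S). Setting ∂π_S/∂q_S = 0: 262 - 4q_S - 2(q_K + q_G) = 0.
Kestrel's first-order condition: 359 - 4q_K - 2(q_S + q_G) = 0.
Granite's profit: π_G = (428 - 2Q)q_G - (75q_G). Setting ∂π_G/∂q_G = 0: 353 - 4q_G - 2(q_S + q_K) = 0.
Adding the 3 conditions: 974 − 4Q − 4Q = 0, i.e. Q = 487/4.
Back-substituting: q_S = (262 − 487/2)/2 = 37/4, q_K = (359 − 487/2)/2 = 231/4, q_G = (353 − 487/2)/2 = 219/4.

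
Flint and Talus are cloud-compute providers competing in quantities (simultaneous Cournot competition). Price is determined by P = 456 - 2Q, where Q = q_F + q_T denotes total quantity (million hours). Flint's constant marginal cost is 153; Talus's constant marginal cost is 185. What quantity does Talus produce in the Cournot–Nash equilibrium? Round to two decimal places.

39.83

Flint's profit: π_F = (456 - 2Q)q_F - (153q_F). Setting ∂π_F/∂q_F = 0: 303 - 4q_F - 2(q_T) = 0.
Talus's first-order condition: 271 - 4q_T - 2(q_F) = 0.
Best responses: q_F = (303 - 2q_T)/4, q_T = (271 - 2q_F)/4.
Solving the pair: q_F = 335/6, q_T = 239/6.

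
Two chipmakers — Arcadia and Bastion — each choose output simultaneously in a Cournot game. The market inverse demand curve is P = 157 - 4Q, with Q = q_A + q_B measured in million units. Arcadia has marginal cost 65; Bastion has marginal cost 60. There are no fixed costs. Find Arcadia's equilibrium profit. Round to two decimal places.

210.25

Arcadia's profit: π_A = (157 - 4Q)q_A - (65q_A). Setting ∂π_A/∂q_A = 0: 92 - 8q_A - 4(q_B) = 0.
Bastion's profit: π_B = (157 - 4Q)q_B - (60q_B). Setting ∂π_B/∂q_B = 0: 97 - 8q_B - 4(q_A) = 0.
Rearranging gives the reaction functions q_A = (92 - 4q_B)/8 and q_B = (97 - 4q_A)/8.
Substituting one into the other gives q_A = 29/4 and q_B = 17/2.
Price P = 157 - 4·(63/4) = 94.
Arcadia's profit: (94 - 65)·(29/4) = 841/4.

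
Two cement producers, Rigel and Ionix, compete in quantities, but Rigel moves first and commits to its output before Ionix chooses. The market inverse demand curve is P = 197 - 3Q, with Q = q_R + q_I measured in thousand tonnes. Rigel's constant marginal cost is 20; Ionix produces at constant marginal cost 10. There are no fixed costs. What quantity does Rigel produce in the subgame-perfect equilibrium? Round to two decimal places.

The follower Ionix best-responds to any q_R: π_I = (197 - 3Q)q_I - 10q_I.
Setting the follower's marginal profit to zero, 187 - 3q_R - 6q_I = 0, i.e. q_I = (187 - 3q_R)/6.
The leader anticipates this reaction. Substituting into P = 197 - 3Q gives P = 207/2 - (3/2)q_R, so π_R = (207/2 - (3/2)q_R)q_R - 20q_R.
The leader's first-order condition 167/2 - 3q_R = 0 yields q_R = 167/6.
Then q_I = (187 - 3·(167/6))/6 = 69/4.

27.83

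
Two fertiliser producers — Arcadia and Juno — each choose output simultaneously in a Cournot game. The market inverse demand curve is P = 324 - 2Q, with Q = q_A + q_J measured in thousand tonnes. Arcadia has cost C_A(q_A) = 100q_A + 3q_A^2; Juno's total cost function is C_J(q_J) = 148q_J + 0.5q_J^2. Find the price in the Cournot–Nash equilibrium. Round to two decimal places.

Arcadia's profit: π_A = (324 - 2Q)q_A - (100q_A + 3q_A²). Setting ∂π_A/∂q_A = 0: 224 - 10q_A - 2(q_J) = 0.
Juno's first-order condition: 176 - 5q_J - 2(q_A) = 0.
So q_A = (224 - 2q_J)/10 and q_J = (176 - 2q_A)/5.
Substituting one into the other gives q_A = 384/23 and q_J = 656/23.
Total output Q = 1040/23, so price P = 324 - 2·(1040/23) = 233.5652.

233.57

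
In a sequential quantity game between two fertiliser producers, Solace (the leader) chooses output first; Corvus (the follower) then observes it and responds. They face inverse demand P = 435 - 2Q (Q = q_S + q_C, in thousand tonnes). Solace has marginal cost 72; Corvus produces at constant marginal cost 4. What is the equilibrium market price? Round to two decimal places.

Solve by backward induction. Given q_S, the follower Corvus maximises π_C = (435 - 2q_S - 2q_C)q_C - 4q_C.
Setting the follower's marginal profit to zero, 431 - 2q_S - 4q_C = 0, i.e. q_C = (431 - 2q_S)/4.
The leader anticipates this reaction. Substituting into P = 435 - 2Q gives P = 439/2 - q_S, so π_S = (439/2 - q_S)q_S - 72q_S.
Maximising: ∂π_S/∂q_S = 295/2 - 2q_S = 0, giving q_S = 295/4.
Then q_C = (431 - 2·(295/4))/4 = 567/8.
Total output Q = 1157/8, so price P = 435 - 2·(1157/8) = 583/4.

145.75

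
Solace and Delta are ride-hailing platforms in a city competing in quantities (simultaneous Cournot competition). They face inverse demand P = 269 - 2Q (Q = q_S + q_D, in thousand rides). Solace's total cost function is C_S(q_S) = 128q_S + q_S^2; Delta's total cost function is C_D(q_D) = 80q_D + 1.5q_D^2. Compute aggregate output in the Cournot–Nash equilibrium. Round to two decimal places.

38.45

Solace's profit: π_S = (269 - 2Q)q_S - (128q_S + q_S²). Setting ∂π_S/∂q_S = 0: 141 - 6q_S - 2(q_D) = 0.
Delta's first-order condition: 189 - 7q_D - 2(q_S) = 0.
Rearranging gives the reaction functions q_S = (141 - 2q_D)/6 and q_D = (189 - 2q_S)/7.
Substituting one into the other gives q_S = 609/38 and q_D = 426/19.
Total output Q = 609/38 + 426/19 = 1461/38.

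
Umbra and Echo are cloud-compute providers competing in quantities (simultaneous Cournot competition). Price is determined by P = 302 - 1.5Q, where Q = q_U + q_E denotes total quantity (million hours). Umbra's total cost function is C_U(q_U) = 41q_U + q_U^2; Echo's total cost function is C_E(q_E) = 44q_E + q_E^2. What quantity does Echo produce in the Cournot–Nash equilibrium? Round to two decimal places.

39.49

Umbra's profit: π_U = (302 - 1.5Q)q_U - (41q_U + q_U²). Setting ∂π_U/∂q_U = 0: 261 - 5q_U - (3/2)(q_E) = 0.
Echo's profit: π_E = (302 - 1.5Q)q_E - (44q_E + q_E²). Setting ∂π_E/∂q_E = 0: 258 - 5q_E - (3/2)(q_U) = 0.
Rearranging gives the reaction functions q_U = (261 - (3/2)q_E)/5 and q_E = (258 - (3/2)q_U)/5.
Substituting one into the other gives q_U = 40.3516 and q_E = 39.4945.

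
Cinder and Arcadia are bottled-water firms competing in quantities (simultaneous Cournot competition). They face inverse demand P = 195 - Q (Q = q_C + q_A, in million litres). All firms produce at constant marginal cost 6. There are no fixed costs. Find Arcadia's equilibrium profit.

3969

A representative firm's profit is π_i = q_i(195 - Q) - 6q_i.
Setting ∂π_i/∂q_i = 0 with rivals' quantities fixed: 189 - 2q_i - q_j = 0.
With identical firms every q_j equals q_i, so q_j = q_i and 189 = 3q_i, giving q_i = 63.
Price P = 195 - 126 = 69.
Arcadia's profit: (69 - 6)·63 = 3969.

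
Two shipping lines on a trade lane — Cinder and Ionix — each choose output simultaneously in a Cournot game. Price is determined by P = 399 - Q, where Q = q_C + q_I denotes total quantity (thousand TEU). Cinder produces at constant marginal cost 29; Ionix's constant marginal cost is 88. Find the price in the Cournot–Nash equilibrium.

Cinder's profit: π_C = (399 - Q)q_C - (29q_C). Setting ∂π_C/∂q_C = 0: 370 - 2q_C - (q_I) = 0.
Ionix's profit: π_I = (399 - Q)q_I - (88q_I). Setting ∂π_I/∂q_I = 0: 311 - 2q_I - (q_C) = 0.
Rearranging gives the reaction functions q_C = (370 - q_I)/2 and q_I = (311 - q_C)/2.
Solving the pair: q_C = 143, q_I = 84.
Total output Q = 227, so price P = 399 - 227 = 172.

172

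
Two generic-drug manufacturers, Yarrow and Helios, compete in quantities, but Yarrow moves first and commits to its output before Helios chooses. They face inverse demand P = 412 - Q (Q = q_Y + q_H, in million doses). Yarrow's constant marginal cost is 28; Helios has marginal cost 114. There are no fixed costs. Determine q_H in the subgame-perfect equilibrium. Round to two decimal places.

The follower Helios best-responds to any q_Y: π_H = (412 - Q)q_H - 114q_H.
Setting the follower's marginal profit to zero, 298 - q_Y - 2q_H = 0, i.e. q_H = (298 - q_Y)/2.
Yarrow substitutes q_H(q_Y) into its own profit: π_Y = q_Y(412 - q_Y - (298 - q_Y)/2) - 28q_Y = (263 - (1/2)q_Y)q_Y - 28q_Y.
The leader's first-order condition 235 - q_Y = 0 yields q_Y = 235.
Then q_H = (298 - 235)/2 = 63/2.

31.50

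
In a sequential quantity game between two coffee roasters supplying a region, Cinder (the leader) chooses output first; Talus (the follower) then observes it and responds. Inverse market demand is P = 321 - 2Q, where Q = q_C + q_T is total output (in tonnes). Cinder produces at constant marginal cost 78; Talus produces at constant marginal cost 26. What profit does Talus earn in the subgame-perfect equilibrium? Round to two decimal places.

4975.03

Solve by backward induction. Given q_C, the follower Talus maximises π_T = (321 - 2q_C - 2q_T)q_T - 26q_T.
Follower FOC: 295 - 2q_C - 4q_T = 0, so q_T(q_C) = (295 - 2q_C)/4.
The leader anticipates this reaction. Substituting into P = 321 - 2Q gives P = 347/2 - q_C, so π_C = (347/2 - q_C)q_C - 78q_C.
Leader FOC: 191/2 - 2q_C = 0, so q_C = 191/4.
Then q_T = (295 - 2·(191/4))/4 = 399/8.
Price P = 321 - 2·(781/8) = 503/4.
Talus's profit: (503/4 - 26)·(399/8) = 4975.0313.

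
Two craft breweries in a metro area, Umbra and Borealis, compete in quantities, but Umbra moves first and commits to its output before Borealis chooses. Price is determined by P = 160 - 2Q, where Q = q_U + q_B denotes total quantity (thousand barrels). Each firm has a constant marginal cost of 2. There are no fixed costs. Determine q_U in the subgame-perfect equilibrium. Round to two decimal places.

The follower Borealis best-responds to any q_U: π_B = (160 - 2Q)q_B - 2q_B.
∂π_B/∂q_B = 158 - 2q_U - 4q_B = 0 gives the reaction function q_B = (158 - 2q_U)/4.
The leader anticipates this reaction. Substituting into P = 160 - 2Q gives P = 81 - q_U, so π_U = (81 - q_U)q_U - 2q_U.
Maximising: ∂π_U/∂q_U = 79 - 2q_U = 0, giving q_U = 79/2.
Then q_B = (158 - 2·(79/2))/4 = 79/4.

39.50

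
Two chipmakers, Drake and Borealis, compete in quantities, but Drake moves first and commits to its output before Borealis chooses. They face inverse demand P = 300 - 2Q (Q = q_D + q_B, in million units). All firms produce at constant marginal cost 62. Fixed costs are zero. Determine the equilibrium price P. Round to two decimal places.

121.50

The follower Borealis best-responds to any q_D: π_B = (300 - 2Q)q_B - 62q_B.
Follower FOC: 238 - 2q_D - 4q_B = 0, so q_B(q_D) = (238 - 2q_D)/4.
Drake substitutes q_B(q_D) into its own profit: π_D = q_D(300 - 2q_D - (238 - 2q_D)/2) - 62q_D = (181 - q_D)q_D - 62q_D.
The leader's first-order condition 119 - 2q_D = 0 yields q_D = 119/2.
Then q_B = (238 - 2·(119/2))/4 = 119/4.
Total output Q = 357/4, so price P = 300 - 2·(357/4) = 243/2.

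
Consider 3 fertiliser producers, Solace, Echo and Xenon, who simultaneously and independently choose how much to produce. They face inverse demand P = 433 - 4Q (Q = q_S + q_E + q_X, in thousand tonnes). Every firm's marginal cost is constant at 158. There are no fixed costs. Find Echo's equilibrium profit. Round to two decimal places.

Each firm earns π_i = (433 - 4Q)q_i - 158q_i.
Setting ∂π_i/∂q_i = 0 with rivals' quantities fixed: 275 - 8q_i - 4·Σ_{j≠i} q_j = 0.
With identical firms every q_j equals q_i, so Σ_{j≠i} q_j = 2q_i and 275 = 16q_i, giving q_i = 275/16.
Price P = 433 - 4·(825/16) = 907/4.
Echo's profit: (907/4 - 158)·(275/16) = 1181.6406.

1181.64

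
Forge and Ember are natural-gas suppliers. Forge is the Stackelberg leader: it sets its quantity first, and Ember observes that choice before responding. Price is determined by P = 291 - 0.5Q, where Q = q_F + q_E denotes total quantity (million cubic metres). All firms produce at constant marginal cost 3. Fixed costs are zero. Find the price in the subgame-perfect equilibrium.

75

Solve by backward induction. Given q_F, the follower Ember maximises π_E = (291 - (1/2)q_F - (1/2)q_E)q_E - 3q_E.
Setting the follower's marginal profit to zero, 288 - (1/2)q_F - q_E = 0, i.e. q_E = (288 - (1/2)q_F).
The leader anticipates this reaction. Substituting into P = 291 - 0.5Q gives P = 147 - (1/4)q_F, so π_F = (147 - (1/4)q_F)q_F - 3q_F.
The leader's first-order condition 144 - (1/2)q_F = 0 yields q_F = 288.
Then q_E = (288 - (1/2)·288) = 144.
Total output Q = 432, so price P = 291 - (1/2)·432 = 75.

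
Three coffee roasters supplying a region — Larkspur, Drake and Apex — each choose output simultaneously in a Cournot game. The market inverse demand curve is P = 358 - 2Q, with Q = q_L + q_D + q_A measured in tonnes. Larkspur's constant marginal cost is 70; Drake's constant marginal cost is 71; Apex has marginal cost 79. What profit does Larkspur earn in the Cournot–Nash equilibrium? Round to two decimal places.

Larkspur's profit: π_L = (358 - 2Q)q_L - (70q_L). Setting ∂π_L/∂q_L = 0: 288 - 4q_L - 2(q_D + q_A) = 0.
Drake's first-order condition: 287 - 4q_D - 2(q_L + q_A) = 0.
Apex's profit: π_A = (358 - 2Q)q_A - (79q_A). Setting ∂π_A/∂q_A = 0: 279 - 4q_A - 2(q_L + q_D) = 0.
Adding the 3 conditions: 854 − 4Q − 4Q = 0, i.e. Q = 427/4.
Back-substituting: q_L = (288 − 427/2)/2 = 149/4, q_D = (287 − 427/2)/2 = 147/4, q_A = (279 − 427/2)/2 = 131/4.
Price P = 358 - 2·(427/4) = 289/2.
Larkspur's profit: (289/2 - 70)·(149/4) = 2775.1250.

2775.13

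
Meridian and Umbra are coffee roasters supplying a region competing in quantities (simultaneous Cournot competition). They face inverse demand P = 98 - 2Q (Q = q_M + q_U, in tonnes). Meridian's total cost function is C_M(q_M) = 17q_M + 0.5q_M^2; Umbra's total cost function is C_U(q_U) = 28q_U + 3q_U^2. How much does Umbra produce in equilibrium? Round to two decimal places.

4.09

Meridian's profit: π_M = (98 - 2Q)q_M - (17q_M + (1/2)q_M²). Setting ∂π_M/∂q_M = 0: 81 - 5q_M - 2(q_U) = 0.
Umbra's profit: π_U = (98 - 2Q)q_U - (28q_U + 3q_U²). Setting ∂π_U/∂q_U = 0: 70 - 10q_U - 2(q_M) = 0.
Rearranging gives the reaction functions q_M = (81 - 2q_U)/5 and q_U = (70 - 2q_M)/10.
Substituting one into the other gives q_M = 335/23 and q_U = 94/23.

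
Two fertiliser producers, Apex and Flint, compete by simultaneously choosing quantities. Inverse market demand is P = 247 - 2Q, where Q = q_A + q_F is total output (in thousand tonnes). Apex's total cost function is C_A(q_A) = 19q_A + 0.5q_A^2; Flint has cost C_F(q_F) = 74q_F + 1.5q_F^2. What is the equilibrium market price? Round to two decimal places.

Apex's profit: π_A = (247 - 2Q)q_A - (19q_A + (1/2)q_A²). Setting ∂π_A/∂q_A = 0: 228 - 5q_A - 2(q_F) = 0.
Flint's first-order condition: 173 - 7q_F - 2(q_A) = 0.
So q_A = (228 - 2q_F)/5 and q_F = (173 - 2q_A)/7.
Substituting one into the other gives q_A = 1250/31 and q_F = 409/31.
Total output Q = 1659/31, so price P = 247 - 2·(1659/31) = 139.9677.

139.97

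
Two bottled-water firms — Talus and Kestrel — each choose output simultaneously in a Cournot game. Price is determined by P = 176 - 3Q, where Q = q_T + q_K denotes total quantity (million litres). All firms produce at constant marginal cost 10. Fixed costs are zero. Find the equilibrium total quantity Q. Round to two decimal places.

A representative firm's profit is π_i = q_i(176 - 3Q) - 10q_i.
Setting ∂π_i/∂q_i = 0 with rivals' quantities fixed: 166 - 6q_i - 3q_j = 0.
With identical firms every q_j equals q_i, so q_j = q_i and 166 = 9q_i, giving q_i = 166/9.
Total output Q = 166/9 + 166/9 = 332/9.

36.89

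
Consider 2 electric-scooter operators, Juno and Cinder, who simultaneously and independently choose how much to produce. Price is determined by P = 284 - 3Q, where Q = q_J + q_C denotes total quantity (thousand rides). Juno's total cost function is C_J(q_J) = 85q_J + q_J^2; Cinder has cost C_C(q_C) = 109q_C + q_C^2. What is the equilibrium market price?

Juno's profit: π_J = (284 - 3Q)q_J - (85q_J + q_J²). Setting ∂π_J/∂q_J = 0: 199 - 8q_J - 3(q_C) = 0.
Cinder's first-order condition: 175 - 8q_C - 3(q_J) = 0.
Rearranging gives the reaction functions q_J = (199 - 3q_C)/8 and q_C = (175 - 3q_J)/8.
Substituting one into the other gives q_J = 97/5 and q_C = 73/5.
Total output Q = 34, so price P = 284 - 3·34 = 182.

182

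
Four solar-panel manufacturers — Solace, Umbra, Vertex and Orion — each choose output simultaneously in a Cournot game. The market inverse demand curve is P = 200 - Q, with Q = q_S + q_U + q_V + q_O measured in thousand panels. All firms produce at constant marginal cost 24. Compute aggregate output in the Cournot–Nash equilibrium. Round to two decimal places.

140.80

A representative firm's profit is π_i = q_i(200 - Q) - 24q_i.
First-order condition (treating rivals' output as given): 176 - 2q_i - Σ_{j≠i} q_j = 0.
With identical firms every q_j equals q_i, so Σ_{j≠i} q_j = 3q_i and 176 = 5q_i, giving q_i = 176/5.
Total output Q = 176/5 + 176/5 + 176/5 + 176/5 = 704/5.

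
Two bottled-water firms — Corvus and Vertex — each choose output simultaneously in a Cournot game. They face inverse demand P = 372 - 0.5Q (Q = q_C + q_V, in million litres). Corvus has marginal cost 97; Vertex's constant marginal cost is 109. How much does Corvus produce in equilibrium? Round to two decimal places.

Corvus's profit: π_C = (372 - 0.5Q)q_C - (97q_C). Setting ∂π_C/∂q_C = 0: 275 - q_C - (1/2)(q_V) = 0.
Vertex's profit: π_V = (372 - 0.5Q)q_V - (109q_V). Setting ∂π_V/∂q_V = 0: 263 - q_V - (1/2)(q_C) = 0.
Best responses: q_C = (275 - (1/2)q_V), q_V = (263 - (1/2)q_C).
Solving the pair: q_C = 574/3, q_V = 502/3.

191.33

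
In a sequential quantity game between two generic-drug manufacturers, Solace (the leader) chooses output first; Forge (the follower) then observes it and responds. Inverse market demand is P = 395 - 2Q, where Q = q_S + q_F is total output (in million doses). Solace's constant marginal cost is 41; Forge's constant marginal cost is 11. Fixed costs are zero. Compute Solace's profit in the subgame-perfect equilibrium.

6561

Solve by backward induction. Given q_S, the follower Forge maximises π_F = (395 - 2q_S - 2q_F)q_F - 11q_F.
Setting the follower's marginal profit to zero, 384 - 2q_S - 4q_F = 0, i.e. q_F = (384 - 2q_S)/4.
The leader anticipates this reaction. Substituting into P = 395 - 2Q gives P = 203 - q_S, so π_S = (203 - q_S)q_S - 41q_S.
Leader FOC: 162 - 2q_S = 0, so q_S = 81.
Then q_F = (384 - 2·81)/4 = 111/2.
Price P = 395 - 2·(273/2) = 122.
Solace's profit: (122 - 41)·81 = 6561.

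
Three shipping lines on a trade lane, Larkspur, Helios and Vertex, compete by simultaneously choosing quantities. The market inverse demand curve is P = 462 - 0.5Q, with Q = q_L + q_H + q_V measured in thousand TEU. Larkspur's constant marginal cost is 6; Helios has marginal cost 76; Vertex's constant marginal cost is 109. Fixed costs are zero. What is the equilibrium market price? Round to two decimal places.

Larkspur's profit: π_L = (462 - 0.5Q)q_L - (6q_L). Setting ∂π_L/∂q_L = 0: 456 - q_L - (1/2)(q_H + q_V) = 0.
Helios's first-order condition: 386 - q_H - (1/2)(q_L + q_V) = 0.
Vertex's profit: π_V = (462 - 0.5Q)q_V - (109q_V). Setting ∂π_V/∂q_V = 0: 353 - q_V - (1/2)(q_L + q_H) = 0.
Summing all 3 equations gives 1195 − 2Q = 0, hence Q = 1195/2.
Back-substituting: q_L = (456 − 1195/4)/(1/2) = 629/2, q_H = (386 − 1195/4)/(1/2) = 349/2, q_V = (353 − 1195/4)/(1/2) = 217/2.
Total output Q = 1195/2, so price P = 462 - (1/2)·(1195/2) = 653/4.

163.25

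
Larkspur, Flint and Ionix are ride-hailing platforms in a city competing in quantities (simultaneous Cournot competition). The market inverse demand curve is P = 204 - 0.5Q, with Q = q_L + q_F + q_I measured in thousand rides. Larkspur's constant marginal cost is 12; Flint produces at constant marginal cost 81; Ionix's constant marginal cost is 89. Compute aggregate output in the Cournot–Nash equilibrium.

Larkspur's profit: π_L = (204 - 0.5Q)q_L - (12q_L). Setting ∂π_L/∂q_L = 0: 192 - q_L - (1/2)(q_F + q_I) = 0.
Flint's profit: π_F = (204 - 0.5Q)q_F - (81q_F). Setting ∂π_F/∂q_F = 0: 123 - q_F - (1/2)(q_L + q_I) = 0.
Ionix's first-order condition: 115 - q_I - (1/2)(q_L + q_F) = 0.
Adding the 3 conditions: 430 − Q − Q = 0, i.e. Q = 215.
Back-substituting: q_L = (192 − 215/2)/(1/2) = 169, q_F = (123 − 215/2)/(1/2) = 31, q_I = (115 − 215/2)/(1/2) = 15.
Total output Q = 169 + 31 + 15 = 215.

215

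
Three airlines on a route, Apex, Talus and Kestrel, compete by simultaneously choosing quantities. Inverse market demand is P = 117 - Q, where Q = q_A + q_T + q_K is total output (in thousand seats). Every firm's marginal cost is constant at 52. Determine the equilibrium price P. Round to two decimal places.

68.25

A representative firm's profit is π_i = q_i(117 - Q) - 52q_i.
Setting ∂π_i/∂q_i = 0 with rivals' quantities fixed: 65 - 2q_i - Σ_{j≠i} q_j = 0.
With identical firms every q_j equals q_i, so Σ_{j≠i} q_j = 2q_i and 65 = 4q_i, giving q_i = 65/4.
Total output Q = 195/4, so price P = 117 - 195/4 = 273/4.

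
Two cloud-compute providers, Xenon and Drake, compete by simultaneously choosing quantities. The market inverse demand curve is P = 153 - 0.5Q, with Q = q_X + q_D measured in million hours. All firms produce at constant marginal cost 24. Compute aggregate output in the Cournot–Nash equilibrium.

A representative firm's profit is π_i = q_i(153 - 0.5Q) - 24q_i.
First-order condition (treating rivals' output as given): 129 - q_i - (1/2)q_j = 0.
By symmetry each firm produces the same amount; substituting q_j = q_i yields q_i = 129/(3/2) = 86.
Total output Q = 86 + 86 = 172.

172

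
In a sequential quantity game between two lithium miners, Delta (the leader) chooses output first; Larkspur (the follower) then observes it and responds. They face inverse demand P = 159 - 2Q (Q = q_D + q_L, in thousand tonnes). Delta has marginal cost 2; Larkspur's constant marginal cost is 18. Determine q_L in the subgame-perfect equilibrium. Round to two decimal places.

13.63

Solve by backward induction. Given q_D, the follower Larkspur maximises π_L = (159 - 2q_D - 2q_L)q_L - 18q_L.
Setting the follower's marginal profit to zero, 141 - 2q_D - 4q_L = 0, i.e. q_L = (141 - 2q_D)/4.
The leader anticipates this reaction. Substituting into P = 159 - 2Q gives P = 177/2 - q_D, so π_D = (177/2 - q_D)q_D - 2q_D.
Maximising: ∂π_D/∂q_D = 173/2 - 2q_D = 0, giving q_D = 173/4.
Then q_L = (141 - 2·(173/4))/4 = 109/8.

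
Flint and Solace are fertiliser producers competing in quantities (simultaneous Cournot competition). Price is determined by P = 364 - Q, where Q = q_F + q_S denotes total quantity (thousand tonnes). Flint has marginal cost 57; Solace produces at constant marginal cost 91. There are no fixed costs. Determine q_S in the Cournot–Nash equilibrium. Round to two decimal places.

Flint's profit: π_F = (364 - Q)q_F - (57q_F). Setting ∂π_F/∂q_F = 0: 307 - 2q_F - (q_S) = 0.
Solace's profit: π_S = (364 - Q)q_S - (91q_S). Setting ∂π_S/∂q_S = 0: 273 - 2q_S - (q_F) = 0.
So q_F = (307 - q_S)/2 and q_S = (273 - q_F)/2.
Solving the pair: q_F = 341/3, q_S = 239/3.

79.67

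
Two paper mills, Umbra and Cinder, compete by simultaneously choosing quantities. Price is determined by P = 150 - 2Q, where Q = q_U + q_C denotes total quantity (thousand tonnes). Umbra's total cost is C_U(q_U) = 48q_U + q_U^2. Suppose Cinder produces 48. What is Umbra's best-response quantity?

1

With the rival's output fixed at 48, Umbra's profit is π_U = (150 - 2·48 - 2q_U)q_U - (48q_U + q_U²) = (54 - 2q_U)q_U - (48q_U + q_U²).
∂π_U/∂q_U = 6 - 6q_U = 0, so q_U = 1.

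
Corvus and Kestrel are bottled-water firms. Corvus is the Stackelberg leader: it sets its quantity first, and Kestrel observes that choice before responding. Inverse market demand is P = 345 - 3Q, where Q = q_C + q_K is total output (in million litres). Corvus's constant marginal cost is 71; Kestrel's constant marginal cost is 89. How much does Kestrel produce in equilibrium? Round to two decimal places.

18.33

Solve by backward induction. Given q_C, the follower Kestrel maximises π_K = (345 - 3q_C - 3q_K)q_K - 89q_K.
Setting the follower's marginal profit to zero, 256 - 3q_C - 6q_K = 0, i.e. q_K = (256 - 3q_C)/6.
Corvus substitutes q_K(q_C) into its own profit: π_C = q_C(345 - 3q_C - (256 - 3q_C)/2) - 71q_C = (217 - (3/2)q_C)q_C - 71q_C.
Maximising: ∂π_C/∂q_C = 146 - 3q_C = 0, giving q_C = 146/3.
Then q_K = (256 - 3·(146/3))/6 = 55/3.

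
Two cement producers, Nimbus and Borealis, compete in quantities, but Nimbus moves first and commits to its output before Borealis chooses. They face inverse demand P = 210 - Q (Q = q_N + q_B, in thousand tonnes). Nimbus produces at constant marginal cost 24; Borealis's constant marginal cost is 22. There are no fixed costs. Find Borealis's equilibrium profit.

2304

The follower Borealis best-responds to any q_N: π_B = (210 - Q)q_B - 22q_B.
Setting the follower's marginal profit to zero, 188 - q_N - 2q_B = 0, i.e. q_B = (188 - q_N)/2.
Nimbus substitutes q_B(q_N) into its own profit: π_N = q_N(210 - q_N - (188 - q_N)/2) - 24q_N = (116 - (1/2)q_N)q_N - 24q_N.
Leader FOC: 92 - q_N = 0, so q_N = 92.
Then q_B = (188 - 92)/2 = 48.
Price P = 210 - 140 = 70.
Borealis's profit: (70 - 22)·48 = 2304.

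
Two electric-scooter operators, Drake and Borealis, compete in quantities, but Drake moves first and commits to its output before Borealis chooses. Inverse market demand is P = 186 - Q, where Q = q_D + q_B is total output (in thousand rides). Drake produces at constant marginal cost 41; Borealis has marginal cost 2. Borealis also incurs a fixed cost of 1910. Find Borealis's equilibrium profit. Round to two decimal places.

The follower Borealis best-responds to any q_D: π_B = (186 - Q)q_B - 2q_B.
Setting the follower's marginal profit to zero, 184 - q_D - 2q_B = 0, i.e. q_B = (184 - q_D)/2.
Drake substitutes q_B(q_D) into its own profit: π_D = q_D(186 - q_D - (184 - q_D)/2) - 41q_D = (94 - (1/2)q_D)q_D - 41q_D.
Leader FOC: 53 - q_D = 0, so q_D = 53.
Then q_B = (184 - 53)/2 = 131/2.
Price P = 186 - 237/2 = 135/2.
Borealis's profit: (135/2 - 2)·(131/2) - 1910 = 2380.2500.

2380.25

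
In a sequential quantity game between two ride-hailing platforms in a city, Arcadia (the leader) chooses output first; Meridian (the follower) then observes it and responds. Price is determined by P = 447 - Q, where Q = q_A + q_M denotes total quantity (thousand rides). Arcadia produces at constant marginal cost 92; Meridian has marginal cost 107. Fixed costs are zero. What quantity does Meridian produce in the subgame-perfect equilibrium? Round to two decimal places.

77.50

The follower Meridian best-responds to any q_A: π_M = (447 - Q)q_M - 107q_M.
Follower FOC: 340 - q_A - 2q_M = 0, so q_M(q_A) = (340 - q_A)/2.
The leader anticipates this reaction. Substituting into P = 447 - Q gives P = 277 - (1/2)q_A, so π_A = (277 - (1/2)q_A)q_A - 92q_A.
The leader's first-order condition 185 - q_A = 0 yields q_A = 185.
Then q_M = (340 - 185)/2 = 155/2.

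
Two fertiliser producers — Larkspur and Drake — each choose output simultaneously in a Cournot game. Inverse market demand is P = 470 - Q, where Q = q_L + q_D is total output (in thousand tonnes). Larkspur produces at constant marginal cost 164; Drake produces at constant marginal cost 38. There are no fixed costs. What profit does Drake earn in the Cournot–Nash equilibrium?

34596

Larkspur's profit: π_L = (470 - Q)q_L - (164q_L). Setting ∂π_L/∂q_L = 0: 306 - 2q_L - (q_D) = 0.
Drake's profit: π_D = (470 - Q)q_D - (38q_D). Setting ∂π_D/∂q_D = 0: 432 - 2q_D - (q_L) = 0.
Best responses: q_L = (306 - q_D)/2, q_D = (432 - q_L)/2.
Solving the pair: q_L = 60, q_D = 186.
Price P = 470 - 246 = 224.
Drake's profit: (224 - 38)·186 = 34596.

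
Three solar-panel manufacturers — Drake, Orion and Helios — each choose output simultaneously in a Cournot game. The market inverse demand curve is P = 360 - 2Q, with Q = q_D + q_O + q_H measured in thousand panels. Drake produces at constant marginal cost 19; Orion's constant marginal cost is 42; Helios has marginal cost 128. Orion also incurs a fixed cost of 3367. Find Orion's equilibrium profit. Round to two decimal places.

Drake's profit: π_D = (360 - 2Q)q_D - (19q_D). Setting ∂π_D/∂q_D = 0: 341 - 4q_D - 2(q_O + q_H) = 0.
Orion's first-order condition: 318 - 4q_O - 2(q_D + q_H) = 0.
Helios's profit: π_H = (360 - 2Q)q_H - (128q_H). Setting ∂π_H/∂q_H = 0: 232 - 4q_H - 2(q_D + q_O) = 0.
Adding the 3 conditions: 891 − 4Q − 4Q = 0, i.e. Q = 891/8.
Back-substituting: q_D = (341 − 891/4)/2 = 473/8, q_O = (318 − 891/4)/2 = 381/8, q_H = (232 − 891/4)/2 = 37/8.
Price P = 360 - 2·(891/8) = 549/4.
Orion's profit: (549/4 - 42)·(381/8) - 3367 = 1169.2813.

1169.28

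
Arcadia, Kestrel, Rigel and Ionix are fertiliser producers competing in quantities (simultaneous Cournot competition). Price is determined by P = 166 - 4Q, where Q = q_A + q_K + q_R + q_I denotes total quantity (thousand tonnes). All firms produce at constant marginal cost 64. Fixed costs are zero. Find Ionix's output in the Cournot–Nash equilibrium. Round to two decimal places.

Each firm earns π_i = (166 - 4Q)q_i - 64q_i.
Setting ∂π_i/∂q_i = 0 with rivals' quantities fixed: 102 - 8q_i - 4·Σ_{j≠i} q_j = 0.
By symmetry each firm produces the same amount; substituting Σ_{j≠i} q_j = 3q_i yields q_i = 102/20 = 51/10.

5.10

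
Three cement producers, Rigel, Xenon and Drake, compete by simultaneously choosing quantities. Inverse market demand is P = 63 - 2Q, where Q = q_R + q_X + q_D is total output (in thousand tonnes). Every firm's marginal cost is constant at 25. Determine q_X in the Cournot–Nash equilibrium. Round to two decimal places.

4.75

A representative firm's profit is π_i = q_i(63 - 2Q) - 25q_i.
Setting ∂π_i/∂q_i = 0 with rivals' quantities fixed: 38 - 4q_i - 2·Σ_{j≠i} q_j = 0.
With identical firms every q_j equals q_i, so Σ_{j≠i} q_j = 2q_i and 38 = 8q_i, giving q_i = 19/4.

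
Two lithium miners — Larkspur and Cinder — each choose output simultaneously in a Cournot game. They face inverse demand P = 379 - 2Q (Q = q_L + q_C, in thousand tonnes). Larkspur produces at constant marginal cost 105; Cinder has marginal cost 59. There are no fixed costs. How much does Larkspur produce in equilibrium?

38

Larkspur's profit: π_L = (379 - 2Q)q_L - (105q_L). Setting ∂π_L/∂q_L = 0: 274 - 4q_L - 2(q_C) = 0.
Cinder's profit: π_C = (379 - 2Q)q_C - (59q_C). Setting ∂π_C/∂q_C = 0: 320 - 4q_C - 2(q_L) = 0.
So q_L = (274 - 2q_C)/4 and q_C = (320 - 2q_L)/4.
Solving the pair: q_L = 38, q_C = 61.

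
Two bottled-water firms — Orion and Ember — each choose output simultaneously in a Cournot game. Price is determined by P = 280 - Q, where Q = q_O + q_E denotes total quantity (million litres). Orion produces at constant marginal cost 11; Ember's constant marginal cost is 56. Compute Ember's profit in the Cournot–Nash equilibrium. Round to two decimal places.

3560.11

Orion's profit: π_O = (280 - Q)q_O - (11q_O). Setting ∂π_O/∂q_O = 0: 269 - 2q_O - (q_E) = 0.
Ember's profit: π_E = (280 - Q)q_E - (56q_E). Setting ∂π_E/∂q_E = 0: 224 - 2q_E - (q_O) = 0.
So q_O = (269 - q_E)/2 and q_E = (224 - q_O)/2.
Solving the pair: q_O = 314/3, q_E = 179/3.
Price P = 280 - 493/3 = 347/3.
Ember's profit: (347/3 - 56)·(179/3) = 3560.1111.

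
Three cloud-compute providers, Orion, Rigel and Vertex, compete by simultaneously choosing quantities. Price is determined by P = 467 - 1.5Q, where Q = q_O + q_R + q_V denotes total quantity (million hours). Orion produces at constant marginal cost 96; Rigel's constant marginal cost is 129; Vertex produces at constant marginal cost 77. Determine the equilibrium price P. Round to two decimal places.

Orion's profit: π_O = (467 - 1.5Q)q_O - (96q_O). Setting ∂π_O/∂q_O = 0: 371 - 3q_O - (3/2)(q_R + q_V) = 0.
Rigel's first-order condition: 338 - 3q_R - (3/2)(q_O + q_V) = 0.
Vertex's profit: π_V = (467 - 1.5Q)q_V - (77q_V). Setting ∂π_V/∂q_V = 0: 390 - 3q_V - (3/2)(q_O + q_R) = 0.
Summing all 3 equations gives 1099 − 6Q = 0, hence Q = 1099/6.
Back-substituting: q_O = (371 − 1099/4)/(3/2) = 385/6, q_R = (338 − 1099/4)/(3/2) = 253/6, q_V = (390 − 1099/4)/(3/2) = 461/6.
Total output Q = 1099/6, so price P = 467 - (3/2)·(1099/6) = 769/4.

192.25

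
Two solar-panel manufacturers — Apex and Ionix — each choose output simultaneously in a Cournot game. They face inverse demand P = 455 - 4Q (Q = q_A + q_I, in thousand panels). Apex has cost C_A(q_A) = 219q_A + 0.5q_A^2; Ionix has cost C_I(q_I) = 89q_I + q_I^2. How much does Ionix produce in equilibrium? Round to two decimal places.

31.76

Apex's profit: π_A = (455 - 4Q)q_A - (219q_A + (1/2)q_A²). Setting ∂π_A/∂q_A = 0: 236 - 9q_A - 4(q_I) = 0.
Ionix's first-order condition: 366 - 10q_I - 4(q_A) = 0.
Rearranging gives the reaction functions q_A = (236 - 4q_I)/9 and q_I = (366 - 4q_A)/10.
Substituting one into the other gives q_A = 448/37 and q_I = 1175/37.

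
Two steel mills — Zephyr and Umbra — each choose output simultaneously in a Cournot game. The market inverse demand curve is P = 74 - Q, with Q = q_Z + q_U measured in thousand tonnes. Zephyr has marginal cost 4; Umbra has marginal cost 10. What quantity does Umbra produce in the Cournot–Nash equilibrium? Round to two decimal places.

19.33

Zephyr's profit: π_Z = (74 - Q)q_Z - (4q_Z). Setting ∂π_Z/∂q_Z = 0: 70 - 2q_Z - (q_U) = 0.
Umbra's first-order condition: 64 - 2q_U - (q_Z) = 0.
So q_Z = (70 - q_U)/2 and q_U = (64 - q_Z)/2.
Substituting one into the other gives q_Z = 76/3 and q_U = 58/3.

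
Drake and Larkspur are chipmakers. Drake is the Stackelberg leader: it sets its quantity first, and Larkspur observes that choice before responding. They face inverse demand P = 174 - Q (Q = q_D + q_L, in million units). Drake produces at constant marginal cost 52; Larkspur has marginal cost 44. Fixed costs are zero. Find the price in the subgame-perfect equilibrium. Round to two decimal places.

Solve by backward induction. Given q_D, the follower Larkspur maximises π_L = (174 - q_D - q_L)q_L - 44q_L.
Setting the follower's marginal profit to zero, 130 - q_D - 2q_L = 0, i.e. q_L = (130 - q_D)/2.
The leader anticipates this reaction. Substituting into P = 174 - Q gives P = 109 - (1/2)q_D, so π_D = (109 - (1/2)q_D)q_D - 52q_D.
Maximising: ∂π_D/∂q_D = 57 - q_D = 0, giving q_D = 57.
Then q_L = (130 - 57)/2 = 73/2.
Total output Q = 187/2, so price P = 174 - 187/2 = 161/2.

80.50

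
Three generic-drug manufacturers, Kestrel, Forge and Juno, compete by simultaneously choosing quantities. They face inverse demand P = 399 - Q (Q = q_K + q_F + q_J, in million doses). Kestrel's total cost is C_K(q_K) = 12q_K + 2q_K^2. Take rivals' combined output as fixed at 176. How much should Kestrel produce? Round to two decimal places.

With rivals' combined output fixed at 176, Kestrel's profit is π_K = (399 - 176 - q_K)q_K - (12q_K + 2q_K²) = (223 - q_K)q_K - (12q_K + 2q_K²).
∂π_K/∂q_K = 211 - 6q_K = 0, so q_K = 211/6.

35.17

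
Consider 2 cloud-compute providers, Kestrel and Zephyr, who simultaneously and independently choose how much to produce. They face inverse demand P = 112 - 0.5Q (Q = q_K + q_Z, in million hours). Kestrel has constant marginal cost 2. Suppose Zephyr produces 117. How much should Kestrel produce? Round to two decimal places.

51.50

With the rival's output fixed at 117, Kestrel's profit is π_K = (112 - (1/2)·117 - (1/2)q_K)q_K - (2q_K) = (107/2 - (1/2)q_K)q_K - (2q_K).
∂π_K/∂q_K = 103/2 - q_K = 0, so q_K = 103/2.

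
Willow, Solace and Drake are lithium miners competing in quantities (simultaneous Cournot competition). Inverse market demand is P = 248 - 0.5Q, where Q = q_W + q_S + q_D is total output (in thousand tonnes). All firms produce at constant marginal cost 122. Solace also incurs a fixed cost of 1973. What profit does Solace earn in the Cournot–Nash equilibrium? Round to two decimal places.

Each firm earns π_i = (248 - 0.5Q)q_i - 122q_i.
Setting ∂π_i/∂q_i = 0 with rivals' quantities fixed: 126 - q_i - (1/2)·Σ_{j≠i} q_j = 0.
By symmetry each firm produces the same amount; substituting Σ_{j≠i} q_j = 2q_i yields q_i = 126/2 = 63.
Price P = 248 - (1/2)·189 = 307/2.
Solace's profit: (307/2 - 122)·63 - 1973 = 23/2.

11.50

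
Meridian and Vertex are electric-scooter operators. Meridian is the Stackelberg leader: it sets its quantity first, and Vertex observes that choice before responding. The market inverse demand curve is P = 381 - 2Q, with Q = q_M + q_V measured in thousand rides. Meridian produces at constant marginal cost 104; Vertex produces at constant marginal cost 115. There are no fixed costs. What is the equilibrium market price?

Solve by backward induction. Given q_M, the follower Vertex maximises π_V = (381 - 2q_M - 2q_V)q_V - 115q_V.
∂π_V/∂q_V = 266 - 2q_M - 4q_V = 0 gives the reaction function q_V = (266 - 2q_M)/4.
Meridian substitutes q_V(q_M) into its own profit: π_M = q_M(381 - 2q_M - (266 - 2q_M)/2) - 104q_M = (248 - q_M)q_M - 104q_M.
Leader FOC: 144 - 2q_M = 0, so q_M = 72.
Then q_V = (266 - 2·72)/4 = 61/2.
Total output Q = 205/2, so price P = 381 - 2·(205/2) = 176.

176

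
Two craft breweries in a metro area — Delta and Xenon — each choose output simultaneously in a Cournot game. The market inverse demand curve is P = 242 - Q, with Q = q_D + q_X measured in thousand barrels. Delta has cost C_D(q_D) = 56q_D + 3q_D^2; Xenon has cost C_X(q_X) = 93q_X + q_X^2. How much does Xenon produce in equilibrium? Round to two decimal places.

32.45

Delta's profit: π_D = (242 - Q)q_D - (56q_D + 3q_D²). Setting ∂π_D/∂q_D = 0: 186 - 8q_D - (q_X) = 0.
Xenon's first-order condition: 149 - 4q_X - (q_D) = 0.
So q_D = (186 - q_X)/8 and q_X = (149 - q_D)/4.
Substituting one into the other gives q_D = 595/31 and q_X = 1006/31.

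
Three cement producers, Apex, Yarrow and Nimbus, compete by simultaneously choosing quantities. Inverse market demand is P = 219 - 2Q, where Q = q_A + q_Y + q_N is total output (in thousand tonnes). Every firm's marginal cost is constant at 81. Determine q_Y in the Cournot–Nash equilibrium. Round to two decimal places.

17.25

Each firm earns π_i = (219 - 2Q)q_i - 81q_i.
Setting ∂π_i/∂q_i = 0 with rivals' quantities fixed: 138 - 4q_i - 2·Σ_{j≠i} q_j = 0.
With identical firms every q_j equals q_i, so Σ_{j≠i} q_j = 2q_i and 138 = 8q_i, giving q_i = 69/4.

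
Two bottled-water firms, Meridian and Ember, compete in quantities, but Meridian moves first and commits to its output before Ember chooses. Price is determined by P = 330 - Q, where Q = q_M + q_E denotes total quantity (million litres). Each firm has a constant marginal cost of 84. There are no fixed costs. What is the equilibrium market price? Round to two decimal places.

145.50

The follower Ember best-responds to any q_M: π_E = (330 - Q)q_E - 84q_E.
Setting the follower's marginal profit to zero, 246 - q_M - 2q_E = 0, i.e. q_E = (246 - q_M)/2.
The leader anticipates this reaction. Substituting into P = 330 - Q gives P = 207 - (1/2)q_M, so π_M = (207 - (1/2)q_M)q_M - 84q_M.
Leader FOC: 123 - q_M = 0, so q_M = 123.
Then q_E = (246 - 123)/2 = 123/2.
Total output Q = 369/2, so price P = 330 - 369/2 = 291/2.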